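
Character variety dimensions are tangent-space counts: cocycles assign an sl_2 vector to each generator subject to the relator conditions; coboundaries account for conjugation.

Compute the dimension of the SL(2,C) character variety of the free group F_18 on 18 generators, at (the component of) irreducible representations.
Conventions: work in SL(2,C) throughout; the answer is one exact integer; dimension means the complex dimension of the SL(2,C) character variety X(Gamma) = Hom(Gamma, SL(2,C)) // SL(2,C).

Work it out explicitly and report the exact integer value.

Here Gamma is free of rank 18 — no relator constrains a cocycle.
So Z^1 = (sl_2)^18 in full: dim Z^1 = 54.
dim B^1 = 3: the coboundary map is injective because an irreducible image has centralizer 0 in sl_2.
dim H^1 = 54 - 3 = 51, which is dim X.

51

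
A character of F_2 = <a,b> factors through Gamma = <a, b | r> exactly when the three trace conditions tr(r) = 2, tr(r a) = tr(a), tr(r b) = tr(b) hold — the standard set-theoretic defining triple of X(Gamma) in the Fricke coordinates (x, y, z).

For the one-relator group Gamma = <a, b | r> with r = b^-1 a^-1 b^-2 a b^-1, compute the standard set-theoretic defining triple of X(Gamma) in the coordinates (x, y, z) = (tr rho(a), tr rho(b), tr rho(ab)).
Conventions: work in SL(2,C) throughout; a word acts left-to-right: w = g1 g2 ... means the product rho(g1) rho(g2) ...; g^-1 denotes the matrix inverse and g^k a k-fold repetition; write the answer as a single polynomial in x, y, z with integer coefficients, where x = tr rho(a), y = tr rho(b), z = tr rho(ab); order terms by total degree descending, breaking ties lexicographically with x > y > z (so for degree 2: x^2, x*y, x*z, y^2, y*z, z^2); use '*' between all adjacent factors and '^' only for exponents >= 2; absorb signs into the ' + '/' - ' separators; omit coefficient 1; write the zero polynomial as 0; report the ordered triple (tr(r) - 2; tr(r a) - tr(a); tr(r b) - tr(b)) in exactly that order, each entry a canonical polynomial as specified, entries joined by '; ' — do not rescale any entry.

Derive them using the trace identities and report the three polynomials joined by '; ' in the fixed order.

trace(a b^-1) = trace(a)*trace(b) - trace(a b) = x*y - z
trace(b^-1 a b^-1) = trace(a b^-1)*trace(b) - trace(a) = x*y^2 - y*z - x
trace(a^2) = trace(a)*trace(a) - trace(1) = x^2 - 2
trace(a^2 b) = trace(a)*trace(b a) - trace(b) = x*z - y
trace(a b^-1 a) = trace(a^2)*trace(b) - trace(a^2 b) = x^2*y - x*z - y
trace(a b a b) = trace(b a)*trace(b a) - trace(1) = z^2 - 2
trace(a b^-1 a b) = trace(a b a)*trace(b) - trace(a b a b) = x*y*z - y^2 - z^2 + 2
trace(b^-1 a b^-1 a) = trace(a b^-1 a)*trace(b) - trace(a b^-1 a b) = x^2*y^2 - 2*x*y*z + z^2 - 2
trace(a b^-1 a^-1 b^-1) = trace(b^-1 a b^-1)*trace(a) - trace(b^-1 a b^-1 a) = x*y*z - x^2 - z^2 + 2
trace(a^-1 b^-2 a b^-1) = trace(a b^-1 a^-1 b^-1)*trace(b) - trace(a b^-1 a^-1) = x*y^2*z - x^2*y - y*z^2 + y
trace(b^-2) = trace(b^-1)*trace(b) - trace(1) = y^2 - 2
trace(b^-1 a^-1 b^-2 a b^-1) = trace(a^-1 b^-2 a b^-1)*trace(b) - trace(a^-1 b^-2 a) = x*y^3*z - x^2*y^2 - y^2*z^2 + 2
trace(b a^2 b) = trace(b)*trace(a^2 b) - trace(a^2) = x*y*z - x^2 - y^2 + 2
trace(b a b) = trace(b)*trace(a b) - trace(a) = y*z - x
trace(b a^2 b a) = trace(a)*trace(b a b a) - trace(b a b) = x*z^2 - y*z - x
trace(a^2 b a^-1 b) = trace(b a^2 b)*trace(a) - trace(b a^2 b a) = x^2*y*z - x^3 - x*y^2 - x*z^2 + y*z + 3*x
trace(b^-1 a^2 b a^-1) = trace(a^2 b a^-1)*trace(b) - trace(a^2 b a^-1 b) = -x^2*y*z + x^3 + x*y^2 + x*z^2 - 3*x
trace(a^-1 b^-2 a^2 b) = trace(b^-1 a^2 b a^-1)*trace(b) - trace(b^-1 a^2 b a^-1 b) = -x^2*y^2*z + x^3*y + x*y^3 + x*y*z^2 - 3*x*y - z
trace(a b^-1 a^-1 b^-2 a) = trace(a^-1 b^-2 a^2)*trace(b) - trace(a^-1 b^-2 a^2 b) = x^2*y^2*z - x^3*y - x*y*z^2 - y^2*z + 2*x*y + z
trace(a b a b^-2) = trace(b^-1 a b a)*trace(b) - trace(b^-1 a b a b) = x*y^2*z - y^3 - y*z^2 - x*z + 3*y
trace(b^-2 a b a b^-1) = trace(a b a b^-2)*trace(b) - trace(a b a b^-1) = x*y^3*z - y^4 - y^2*z^2 - 2*x*y*z + 4*y^2 + z^2 - 2
trace(a b a^2) = trace(a)*trace(b a^2) - trace(b a) = x^2*z - x*y - z
trace(b^-1 a b a^2) = trace(a b a^2)*trace(b) - trace(a b a^2 b) = x^2*y*z - x*y^2 - x*z^2 + x
trace(a b^-2 a b a) = trace(b^-1 a b a^2)*trace(b) - trace(b^-1 a b a^2 b) = x^2*y^2*z - x*y^3 - x*y*z^2 - x^2*z + 2*x*y + z
trace(a b a b a b) = trace(b a)*trace(b a b a) - trace(b^-1 a^-1) = z^3 - 3*z
trace(b^-1 a b a b a) = trace(a b a b a)*trace(b) - trace(a b a b a b) = x*y*z^2 - y^2*z - z^3 - x*y + 3*z
trace(a b^-2 a b a b) = trace(b^-1 a b a b a)*trace(b) - trace(b^-1 a b a b a b) = x*y^2*z^2 - y^3*z - y*z^3 - x*y^2 - x*z^2 + 4*y*z + x
trace(b^-2 a b a b^-1 a) = trace(a b^-2 a b a)*trace(b) - trace(a b^-2 a b a b) = x^2*y^3*z - x*y^4 - 2*x*y^2*z^2 - x^2*y*z + y^3*z + y*z^3 + 3*x*y^2 + x*z^2 - 3*y*z - x
trace(a b^-1 a^-1 b^-2 a b) = trace(b^-2 a b a b^-1)*trace(a) - trace(b^-2 a b a b^-1 a) = x*y^2*z^2 - x^2*y*z - y^3*z - y*z^3 + x*y^2 + 3*y*z - x
trace(b^-1 a^-1 b^-2 a b^-1 a) = trace(a b^-1 a^-1 b^-2 a)*trace(b) - trace(a b^-1 a^-1 b^-2 a b) = x^2*y^3*z - x^3*y^2 - 2*x*y^2*z^2 + x^2*y*z + y*z^3 + x*y^2 - 2*y*z + x
assemble the triple (trace(r) - 2; trace(r a) - x; trace(r b) - y)

x*y^3*z - x^2*y^2 - y^2*z^2; x^2*y^3*z - x^3*y^2 - 2*x*y^2*z^2 + x^2*y*z + y*z^3 + x*y^2 - 2*y*z; x*y^2*z - x^2*y - y*z^2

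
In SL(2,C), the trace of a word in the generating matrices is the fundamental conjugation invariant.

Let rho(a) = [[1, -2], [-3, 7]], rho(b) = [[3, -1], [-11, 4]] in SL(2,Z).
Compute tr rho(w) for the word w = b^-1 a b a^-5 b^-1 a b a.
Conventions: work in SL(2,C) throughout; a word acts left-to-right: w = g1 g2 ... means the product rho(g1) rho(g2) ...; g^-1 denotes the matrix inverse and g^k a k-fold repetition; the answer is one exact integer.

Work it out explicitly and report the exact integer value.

rho(b^-1) = [[4, 1], [11, 3]]
... * rho(a) = [[1, -2], [-3, 7]]  ->  [[1, -1], [2, -1]]
... * rho(b) = [[3, -1], [-11, 4]]  ->  [[14, -5], [17, -6]]
... * rho(a^-1) = [[7, 2], [3, 1]]  ->  [[83, 23], [101, 28]]
... * rho(a^-1) = [[7, 2], [3, 1]]  ->  [[650, 189], [791, 230]]
... * rho(a^-1) = [[7, 2], [3, 1]]  ->  [[5117, 1489], [6227, 1812]]
... * rho(a^-1) = [[7, 2], [3, 1]]  ->  [[40286, 11723], [49025, 14266]]
... * rho(a^-1) = [[7, 2], [3, 1]]  ->  [[317171, 92295], [385973, 112316]]
... * rho(b^-1) = [[4, 1], [11, 3]]  ->  [[2283929, 594056], [2779368, 722921]]
... * rho(a) = [[1, -2], [-3, 7]]  ->  [[501761, -409466], [610605, -498289]]
... * rho(b) = [[3, -1], [-11, 4]]  ->  [[6009409, -2139625], [7312994, -2603761]]
... * rho(a) = [[1, -2], [-3, 7]]  ->  [[12428284, -26996193], [15124277, -32852315]]
tr = 12428284 + -32852315 = -20424031

-20424031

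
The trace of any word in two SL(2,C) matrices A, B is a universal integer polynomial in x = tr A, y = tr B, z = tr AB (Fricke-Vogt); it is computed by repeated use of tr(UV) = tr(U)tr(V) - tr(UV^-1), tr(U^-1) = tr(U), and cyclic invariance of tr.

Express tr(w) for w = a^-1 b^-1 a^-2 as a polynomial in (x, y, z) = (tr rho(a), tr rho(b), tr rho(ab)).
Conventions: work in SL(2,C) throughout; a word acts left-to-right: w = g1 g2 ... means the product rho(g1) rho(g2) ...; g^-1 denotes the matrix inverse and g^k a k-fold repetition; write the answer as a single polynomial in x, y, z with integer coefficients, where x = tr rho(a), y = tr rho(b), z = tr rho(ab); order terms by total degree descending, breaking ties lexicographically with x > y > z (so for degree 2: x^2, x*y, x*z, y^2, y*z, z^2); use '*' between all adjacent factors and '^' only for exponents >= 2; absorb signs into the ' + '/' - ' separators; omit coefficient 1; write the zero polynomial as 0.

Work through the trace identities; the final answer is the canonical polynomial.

x^2*z - x*y - z

trace(a^-1) = trace(a) = x
trace(a^-2) = trace(a^-1)*trace(a) - trace(1) = x^2 - 2
trace(a^-3) = trace(a^-2)*trace(a) - trace(a^-1) = x^3 - 3*x
trace(b a^-1) = trace(b)*trace(a) - trace(b a) = x*y - z
trace(a^-1 b a^-1) = trace(b a^-1)*trace(a) - trace(b) = x^2*y - x*z - y
trace(a^-3 b) = trace(a^-1 b a^-1)*trace(a) - trace(a^-1 b) = x^3*y - x^2*z - 2*x*y + z
trace(a^-1 b^-1 a^-2) = trace(a^-3)*trace(b) - trace(a^-3 b) = x^2*z - x*y - z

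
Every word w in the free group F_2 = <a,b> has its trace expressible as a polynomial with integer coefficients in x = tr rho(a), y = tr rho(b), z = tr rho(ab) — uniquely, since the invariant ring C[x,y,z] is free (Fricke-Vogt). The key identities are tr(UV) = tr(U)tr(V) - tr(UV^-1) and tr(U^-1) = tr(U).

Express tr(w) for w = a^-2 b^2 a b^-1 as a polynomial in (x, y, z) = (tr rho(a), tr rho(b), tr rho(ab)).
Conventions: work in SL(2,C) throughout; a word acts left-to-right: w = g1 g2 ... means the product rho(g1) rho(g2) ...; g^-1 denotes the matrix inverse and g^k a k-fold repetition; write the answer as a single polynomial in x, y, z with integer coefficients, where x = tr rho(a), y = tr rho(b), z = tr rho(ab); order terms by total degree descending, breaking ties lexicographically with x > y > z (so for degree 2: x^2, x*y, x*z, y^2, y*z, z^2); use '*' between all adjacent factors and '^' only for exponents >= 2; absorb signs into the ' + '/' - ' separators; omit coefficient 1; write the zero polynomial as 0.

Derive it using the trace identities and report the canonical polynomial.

trace(b^2) = trace(b)*trace(b) - trace(1)  (reduce the b square) = y^2 - 2
trace(b a b) = trace(b)*trace(a b) - trace(a)  (reduce the b square) = y*z - x
trace(b^2 a b) = trace(b)*trace(b a b) - trace(b a)  (reduce the b square) = y^2*z - x*y - z
trace(a b a b) = trace(a b)*trace(a b) - trace(1)  (split on a) = z^2 - 2
trace(a b a) = trace(a)*trace(b a) - trace(b)  (reduce the a square) = x*z - y
trace(b^2 a b a) = trace(b)*trace(a b a b) - trace(a b a)  (reduce the b square) = y*z^2 - x*z - y
trace(a^-1 b^2 a b) = trace(b^2 a b)*trace(a) - trace(b^2 a b a)  (eliminate a^-1) = x*y^2*z - x^2*y - y*z^2 + y
trace(b^2 a b^-1 a^-1) = trace(a^-1 b^2 a)*trace(b) - trace(a^-1 b^2 a b)  (eliminate b^-1) = -x*y^2*z + x^2*y + y^3 + y*z^2 - 3*y
trace(a^-2 b^2 a b^-1) = trace(b^2 a b^-1 a^-1)*trace(a) - trace(b^2 a b^-1)  (eliminate a^-1) = -x^2*y^2*z + x^3*y + x*y^3 + x*y*z^2 - 3*x*y - z

-x^2*y^2*z + x^3*y + x*y^3 + x*y*z^2 - 3*x*y - z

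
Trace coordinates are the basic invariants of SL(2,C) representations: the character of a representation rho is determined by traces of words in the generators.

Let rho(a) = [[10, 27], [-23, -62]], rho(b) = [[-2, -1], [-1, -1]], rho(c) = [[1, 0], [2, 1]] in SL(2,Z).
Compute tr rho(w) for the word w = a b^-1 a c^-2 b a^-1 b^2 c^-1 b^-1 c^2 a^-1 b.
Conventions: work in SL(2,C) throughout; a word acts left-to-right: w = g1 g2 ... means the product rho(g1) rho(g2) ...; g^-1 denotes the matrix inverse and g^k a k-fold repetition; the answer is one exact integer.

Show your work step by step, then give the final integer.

rho(a) = [[10, 27], [-23, -62]]
... * rho(b^-1) = [[-1, 1], [1, -2]]  ->  [[17, -44], [-39, 101]]
... * rho(a) = [[10, 27], [-23, -62]]  ->  [[1182, 3187], [-2713, -7315]]
... * rho(c^-1) = [[1, 0], [-2, 1]]  ->  [[-5192, 3187], [11917, -7315]]
... * rho(c^-1) = [[1, 0], [-2, 1]]  ->  [[-11566, 3187], [26547, -7315]]
... * rho(b) = [[-2, -1], [-1, -1]]  ->  [[19945, 8379], [-45779, -19232]]
... * rho(a^-1) = [[-62, -27], [23, 10]]  ->  [[-1043873, -454725], [2395962, 1043713]]
... * rho(b) = [[-2, -1], [-1, -1]]  ->  [[2542471, 1498598], [-5835637, -3439675]]
... * rho(b) = [[-2, -1], [-1, -1]]  ->  [[-6583540, -4041069], [15110949, 9275312]]
... * rho(c^-1) = [[1, 0], [-2, 1]]  ->  [[1498598, -4041069], [-3439675, 9275312]]
... * rho(b^-1) = [[-1, 1], [1, -2]]  ->  [[-5539667, 9580736], [12714987, -21990299]]
... * rho(c) = [[1, 0], [2, 1]]  ->  [[13621805, 9580736], [-31265611, -21990299]]
... * rho(c) = [[1, 0], [2, 1]]  ->  [[32783277, 9580736], [-75246209, -21990299]]
... * rho(a^-1) = [[-62, -27], [23, 10]]  ->  [[-1812206246, -789341119], [4159488081, 1811744653]]
... * rho(b) = [[-2, -1], [-1, -1]]  ->  [[4413753611, 2601547365], [-10130720815, -5971232734]]
tr = 4413753611 + -5971232734 = -1557479123

-1557479123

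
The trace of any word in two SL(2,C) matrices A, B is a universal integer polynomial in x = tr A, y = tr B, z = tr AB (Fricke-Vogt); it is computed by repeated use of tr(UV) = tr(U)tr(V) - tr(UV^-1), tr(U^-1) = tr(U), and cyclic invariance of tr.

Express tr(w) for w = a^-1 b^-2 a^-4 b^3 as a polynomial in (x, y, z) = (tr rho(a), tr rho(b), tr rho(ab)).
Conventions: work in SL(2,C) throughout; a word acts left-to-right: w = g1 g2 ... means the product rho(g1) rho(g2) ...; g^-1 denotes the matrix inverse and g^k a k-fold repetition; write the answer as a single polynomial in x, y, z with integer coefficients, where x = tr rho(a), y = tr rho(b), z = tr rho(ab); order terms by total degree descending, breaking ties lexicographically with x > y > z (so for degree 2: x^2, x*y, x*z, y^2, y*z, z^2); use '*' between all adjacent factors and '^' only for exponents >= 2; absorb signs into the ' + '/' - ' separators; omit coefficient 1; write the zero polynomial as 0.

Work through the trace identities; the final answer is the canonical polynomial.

trace(b^2) = trace(b) * trace(b) - trace(1)  (reduce the b square) = y^2 - 2
trace(b^2 a) = trace(b) * trace(a b) - trace(a)  (reduce the b square) = y*z - x
trace(b^2 a^-1) = trace(b^2) * trace(a) - trace(b^2 a)  (eliminate a^-1) = x*y^2 - y*z - x
trace(a^2 b) = trace(a) * trace(b a) - trace(b)  (reduce the a square) = x*z - y
use: trace(a^2) = trace(a) * trace(a) - trace(1)  (reduce the a square) = x^2 - 2
apply: trace(b a^2 b) = trace(b) * trace(a^2 b) - trace(a^2)  (reduce the b square) = x*y*z - x^2 - y^2 + 2
apply: trace(a b^3 a) = trace(b) * trace(b a^2 b) - trace(b a^2)  (reduce the b square) = x*y^2*z - x^2*y - y^3 - x*z + 3*y
apply: trace(a b a b) = trace(a b) * trace(a b) - trace(1)  (split on a) = z^2 - 2
trace(b a b a b) = trace(b) * trace(a b a b) - trace(a b a)  (reduce the b square) = y*z^2 - x*z - y
use: trace(a b^3 a b) = trace(b) * trace(b a b a b) - trace(b a b a)  (reduce the b square) = y^2*z^2 - x*y*z - y^2 - z^2 + 2
trace(b^-1 a b^3 a) = trace(a b^3 a) * trace(b) - trace(a b^3 a b)  (eliminate b^-1) = x*y^3*z - x^2*y^2 - y^4 - y^2*z^2 + 4*y^2 + z^2 - 2
trace(b^3 a^-1 b^-1 a) = trace(b^-1 a b^3) * trace(a) - trace(b^-1 a b^3 a)  (eliminate a^-1) = -x*y^3*z + x^2*y^2 + y^4 + y^2*z^2 + x*y*z - x^2 - 4*y^2 - z^2 + 2
use: trace(b^3 a^-1 b^-1 a^-1) = trace(b^3 a^-1 b^-1) * trace(a) - trace(b^3 a^-1 b^-1 a)  (eliminate a^-1) = x*y^3*z - y^4 - y^2*z^2 - 2*x*y*z + 4*y^2 + z^2 - 2
use: trace(a^-2 b^3 a^-1 b^-1) = trace(b^3 a^-1 b^-1 a^-1) * trace(a) - trace(b^3 a^-1 b^-1)  (eliminate a^-1) = x^2*y^3*z - x*y^4 - x*y^2*z^2 - 2*x^2*y*z + 3*x*y^2 + x*z^2 + y*z - x
trace(a^-3 b^3 a^-1 b^-1) = trace(a^-2 b^3 a^-1 b^-1) * trace(a) - trace(a^-2 b^3 a^-1 b^-1 a)  (eliminate a^-1) = x^3*y^3*z - x^2*y^4 - x^2*y^2*z^2 - 2*x^3*y*z - x*y^3*z + 3*x^2*y^2 + x^2*z^2 + y^4 + y^2*z^2 + 3*x*y*z - x^2 - 4*y^2 - z^2 + 2
use: trace(b^3) = trace(b) * trace(b^2) - trace(b)  (reduce the b square) = y^3 - 3*y
apply: trace(b^3 a) = trace(b) * trace(b a b) - trace(b a)  (reduce the b square) = y^2*z - x*y - z
trace(a^-1 b^3) = trace(b^3) * trace(a) - trace(b^3 a)  (eliminate a^-1) = x*y^3 - y^2*z - 2*x*y + z
trace(a^-2 b^3) = trace(a^-1 b^3) * trace(a) - trace(a^-1 b^3 a)  (eliminate a^-1) = x^2*y^3 - x*y^2*z - 2*x^2*y - y^3 + x*z + 3*y
use: trace(a^-1 b^3 a^-2) = trace(a^-2 b^3) * trace(a) - trace(a^-2 b^3 a)  (eliminate a^-1) = x^3*y^3 - x^2*y^2*z - 2*x^3*y - 2*x*y^3 + x^2*z + y^2*z + 5*x*y - z
use: trace(a^-3 b^3 a^-1) = trace(a^-1 b^3 a^-2) * trace(a) - trace(a^-1 b^3 a^-1)  (eliminate a^-1) = x^4*y^3 - x^3*y^2*z - 2*x^4*y - 3*x^2*y^3 + x^3*z + 2*x*y^2*z + 7*x^2*y + y^3 - 2*x*z - 3*y
use: trace(a^-1 b^3 a^-1 b^-2 a^-2) = trace(a^-3 b^3 a^-1 b^-1) * trace(b) - trace(a^-3 b^3 a^-1)  (eliminate b^-1) = x^3*y^4*z - x^4*y^3 - x^2*y^5 - x^2*y^3*z^2 - x^3*y^2*z - x*y^4*z + 2*x^4*y + 6*x^2*y^3 + x^2*y*z^2 + y^5 + y^3*z^2 - x^3*z + x*y^2*z - 8*x^2*y - 5*y^3 - y*z^2 + 2*x*z + 5*y
trace(a^-1 b^3 a^-1 b^-2 a^-1) = trace(a^-2 b^3 a^-1 b^-1) * trace(b) - trace(a^-2 b^3 a^-1)  (eliminate b^-1) = x^2*y^4*z - x^3*y^3 - x*y^5 - x*y^3*z^2 - x^2*y^2*z + 2*x^3*y + 5*x*y^3 + x*y*z^2 - x^2*z - 6*x*y + z
apply: trace(a^-1 b^-2 a^-4 b^3) = trace(a^-1 b^3 a^-1 b^-2 a^-2) * trace(a) - trace(a^-1 b^3 a^-1 b^-2 a^-1)  (eliminate a^-1) = x^4*y^4*z - x^5*y^3 - x^3*y^5 - x^3*y^3*z^2 - x^4*y^2*z - 2*x^2*y^4*z + 2*x^5*y + 7*x^3*y^3 + x^3*y*z^2 + 2*x*y^5 + 2*x*y^3*z^2 - x^4*z + 2*x^2*y^2*z - 10*x^3*y - 10*x*y^3 - 2*x*y*z^2 + 3*x^2*z + 11*x*y - z

x^4*y^4*z - x^5*y^3 - x^3*y^5 - x^3*y^3*z^2 - x^4*y^2*z - 2*x^2*y^4*z + 2*x^5*y + 7*x^3*y^3 + x^3*y*z^2 + 2*x*y^5 + 2*x*y^3*z^2 - x^4*z + 2*x^2*y^2*z - 10*x^3*y - 10*x*y^3 - 2*x*y*z^2 + 3*x^2*z + 11*x*y - z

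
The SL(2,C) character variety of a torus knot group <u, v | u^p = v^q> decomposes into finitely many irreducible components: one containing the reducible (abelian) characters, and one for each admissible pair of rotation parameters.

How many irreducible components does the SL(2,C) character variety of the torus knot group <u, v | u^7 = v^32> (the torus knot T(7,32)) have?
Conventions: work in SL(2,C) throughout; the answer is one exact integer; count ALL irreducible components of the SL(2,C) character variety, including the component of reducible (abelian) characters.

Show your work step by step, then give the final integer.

In the torus knot group T(7,32), u^7 = v^32 is central, so an irreducible representation sends it to +I or -I (Schur).
This locks tr(u) to 2*cos(pi*alpha/7), alpha in 1..6, and tr(v) to 2*cos(pi*beta/32), beta in 1..31, on each component of irreducible characters.
The two central values (-1)^alpha I and (-1)^beta I must be the same matrix, so alpha and beta share a parity.
Counting: 3 odd alphas x 16 odd betas + 3 even alphas x 15 even betas = 48 + 45 = 93.
That is 93 components of irreducible characters, and with the reducible (abelian) component the total is 94.

94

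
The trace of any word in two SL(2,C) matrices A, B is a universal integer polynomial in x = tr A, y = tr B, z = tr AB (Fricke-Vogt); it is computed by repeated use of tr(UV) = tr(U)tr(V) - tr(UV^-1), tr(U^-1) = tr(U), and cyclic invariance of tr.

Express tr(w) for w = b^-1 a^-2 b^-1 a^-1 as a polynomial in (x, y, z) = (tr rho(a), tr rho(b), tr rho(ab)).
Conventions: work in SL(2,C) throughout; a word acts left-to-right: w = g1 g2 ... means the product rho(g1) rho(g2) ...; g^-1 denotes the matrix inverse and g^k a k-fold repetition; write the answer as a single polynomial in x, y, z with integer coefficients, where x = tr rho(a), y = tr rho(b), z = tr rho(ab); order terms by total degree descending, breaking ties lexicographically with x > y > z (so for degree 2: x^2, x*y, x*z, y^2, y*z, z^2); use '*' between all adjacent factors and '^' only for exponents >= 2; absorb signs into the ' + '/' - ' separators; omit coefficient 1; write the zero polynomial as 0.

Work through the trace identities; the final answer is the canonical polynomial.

tr(a^-1) = tr(a) = x
tr(a^-2) = tr(a^-1) tr(a) - tr(1) = x^2 - 2
tr(a^-3) = tr(a^-2) tr(a) - tr(a^-1) = x^3 - 3*x
tr(a^-1 b) = tr(b) tr(a) - tr(b a) = x*y - z
tr(b a^-2) = tr(a^-1 b) tr(a) - tr(a^-1 b a) = x^2*y - x*z - y
tr(a^-3 b) = tr(b a^-2) tr(a) - tr(b a^-1) = x^3*y - x^2*z - 2*x*y + z
tr(a^-2 b^-1 a^-1) = tr(a^-3) tr(b) - tr(a^-3 b) = x^2*z - x*y - z
tr(b a b) = tr(b) tr(a b) - tr(a) = y*z - x
tr(b a b a) = tr(b a) tr(b a) - tr(1)   [split at repeated b] = z^2 - 2
tr(a^-1 b a b) = tr(b a b) tr(a) - tr(b a b a) = x*y*z - x^2 - z^2 + 2
tr(b^-1 a^-1 b a) = tr(a^-1 b a) tr(b) - tr(a^-1 b a b) = -x*y*z + x^2 + y^2 + z^2 - 2
tr(b^-1 a^-1 b a^-1) = tr(b^-1 a^-1 b) tr(a) - tr(b^-1 a^-1 b a) = x*y*z - y^2 - z^2 + 2
tr(a^-2 b^-1 a^-1 b) = tr(b^-1 a^-1 b a^-1) tr(a) - tr(b^-1 a^-1 b) = x^2*y*z - x*y^2 - x*z^2 + x
tr(b^-1 a^-2 b^-1 a^-1) = tr(a^-2 b^-1 a^-1) tr(b) - tr(a^-2 b^-1 a^-1 b) = x*z^2 - y*z - x

x*z^2 - y*z - x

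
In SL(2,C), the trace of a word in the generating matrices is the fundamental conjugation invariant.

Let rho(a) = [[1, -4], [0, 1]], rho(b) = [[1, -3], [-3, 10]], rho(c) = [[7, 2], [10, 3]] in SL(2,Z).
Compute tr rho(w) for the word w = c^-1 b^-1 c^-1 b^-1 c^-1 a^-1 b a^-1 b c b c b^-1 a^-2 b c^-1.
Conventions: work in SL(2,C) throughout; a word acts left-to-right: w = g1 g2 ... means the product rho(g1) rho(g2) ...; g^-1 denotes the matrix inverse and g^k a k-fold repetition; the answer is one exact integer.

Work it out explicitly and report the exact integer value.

rho(c^-1) = [[3, -2], [-10, 7]]
... * rho(b^-1) = [[10, 3], [3, 1]]  ->  [[24, 7], [-79, -23]]
... * rho(c^-1) = [[3, -2], [-10, 7]]  ->  [[2, 1], [-7, -3]]
... * rho(b^-1) = [[10, 3], [3, 1]]  ->  [[23, 7], [-79, -24]]
... * rho(c^-1) = [[3, -2], [-10, 7]]  ->  [[-1, 3], [3, -10]]
... * rho(a^-1) = [[1, 4], [0, 1]]  ->  [[-1, -1], [3, 2]]
... * rho(b) = [[1, -3], [-3, 10]]  ->  [[2, -7], [-3, 11]]
... * rho(a^-1) = [[1, 4], [0, 1]]  ->  [[2, 1], [-3, -1]]
... * rho(b) = [[1, -3], [-3, 10]]  ->  [[-1, 4], [0, -1]]
... * rho(c) = [[7, 2], [10, 3]]  ->  [[33, 10], [-10, -3]]
... * rho(b) = [[1, -3], [-3, 10]]  ->  [[3, 1], [-1, 0]]
... * rho(c) = [[7, 2], [10, 3]]  ->  [[31, 9], [-7, -2]]
... * rho(b^-1) = [[10, 3], [3, 1]]  ->  [[337, 102], [-76, -23]]
... * rho(a^-1) = [[1, 4], [0, 1]]  ->  [[337, 1450], [-76, -327]]
... * rho(a^-1) = [[1, 4], [0, 1]]  ->  [[337, 2798], [-76, -631]]
... * rho(b) = [[1, -3], [-3, 10]]  ->  [[-8057, 26969], [1817, -6082]]
... * rho(c^-1) = [[3, -2], [-10, 7]]  ->  [[-293861, 204897], [66271, -46208]]
tr = -293861 + -46208 = -340069

-340069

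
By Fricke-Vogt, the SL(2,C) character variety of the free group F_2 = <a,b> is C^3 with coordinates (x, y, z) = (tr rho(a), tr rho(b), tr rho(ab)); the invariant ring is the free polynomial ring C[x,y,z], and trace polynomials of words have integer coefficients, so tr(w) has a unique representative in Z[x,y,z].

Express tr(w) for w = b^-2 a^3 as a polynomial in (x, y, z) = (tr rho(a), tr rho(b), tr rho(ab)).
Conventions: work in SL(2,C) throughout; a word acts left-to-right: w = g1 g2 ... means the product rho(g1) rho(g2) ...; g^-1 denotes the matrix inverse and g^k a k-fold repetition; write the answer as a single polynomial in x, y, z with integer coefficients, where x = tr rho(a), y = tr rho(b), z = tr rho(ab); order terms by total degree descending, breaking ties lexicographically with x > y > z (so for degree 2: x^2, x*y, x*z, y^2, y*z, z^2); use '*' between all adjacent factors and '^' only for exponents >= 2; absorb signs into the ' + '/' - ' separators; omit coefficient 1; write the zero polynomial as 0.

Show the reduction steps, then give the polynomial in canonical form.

trace(a^2) = trace(a)*trace(a) - trace(1) = x^2 - 2
apply: trace(a^3) = trace(a)*trace(a^2) - trace(a) = x^3 - 3*x
trace(a b a) = trace(a)*trace(b a) - trace(b) = x*z - y
apply: trace(a^3 b) = trace(a)*trace(a b a) - trace(a b) = x^2*z - x*y - z
use: trace(a^3 b^-1) = trace(a^3)*trace(b) - trace(a^3 b) = x^3*y - x^2*z - 2*x*y + z
trace(b^-2 a^3) = trace(a^3 b^-1)*trace(b) - trace(a^3) = x^3*y^2 - x^2*y*z - x^3 - 2*x*y^2 + y*z + 3*x

x^3*y^2 - x^2*y*z - x^3 - 2*x*y^2 + y*z + 3*x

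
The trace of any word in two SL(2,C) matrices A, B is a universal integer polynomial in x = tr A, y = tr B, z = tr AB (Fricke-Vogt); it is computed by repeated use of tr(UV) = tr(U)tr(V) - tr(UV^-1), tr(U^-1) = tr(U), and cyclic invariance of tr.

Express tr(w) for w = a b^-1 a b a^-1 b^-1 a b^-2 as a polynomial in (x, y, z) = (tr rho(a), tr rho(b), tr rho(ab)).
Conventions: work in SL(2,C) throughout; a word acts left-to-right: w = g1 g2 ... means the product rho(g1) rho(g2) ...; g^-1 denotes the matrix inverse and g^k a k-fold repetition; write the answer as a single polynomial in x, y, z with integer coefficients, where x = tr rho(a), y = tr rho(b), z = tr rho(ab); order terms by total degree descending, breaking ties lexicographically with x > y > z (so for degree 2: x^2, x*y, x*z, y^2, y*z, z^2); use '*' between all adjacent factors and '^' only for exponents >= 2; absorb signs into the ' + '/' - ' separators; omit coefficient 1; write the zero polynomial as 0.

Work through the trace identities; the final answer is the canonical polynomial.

next, trace(a^2) = trace(a) trace(a) - trace(1)  (reduce the a square) = x^2 - 2
and trace(a^2 b) = trace(a) trace(b a) - trace(b)  (reduce the a square) = x*z - y
and trace(a b^-1 a) = trace(a^2) trace(b) - trace(a^2 b)  (eliminate b^-1) = x^2*y - x*z - y
and trace(a^3 b) = trace(a) trace(b a^2) - trace(b a)  (reduce the a square) = x^2*z - x*y - z
trace(a^3) = trace(a) trace(a^2) - trace(a)  (reduce the a square) = x^3 - 3*x
and trace(b a^3 b) = trace(b) trace(a^3 b) - trace(a^3)  (reduce the b square) = x^2*y*z - x^3 - x*y^2 - y*z + 3*x
trace(b a b a) = trace(a b) trace(a b) - trace(1)  (split on a) = z^2 - 2
trace(b a b) = trace(b) trace(a b) - trace(a)  (reduce the b square) = y*z - x
next, trace(b a b a^2) = trace(a) trace(b a b a) - trace(b a b)  (reduce the a square) = x*z^2 - y*z - x
trace(b a^3 b a) = trace(a) trace(b a b a^2) - trace(b a b a)  (reduce the a square) = x^2*z^2 - x*y*z - x^2 - z^2 + 2
next, trace(a b a^-1 b a^2) = trace(b a^3 b) trace(a) - trace(b a^3 b a)  (eliminate a^-1) = x^3*y*z - x^4 - x^2*y^2 - x^2*z^2 + 4*x^2 + z^2 - 2
trace(b a^2 b a b) = trace(b) trace(a^2 b a b) - trace(a^2 b a)  (reduce the b square) = x*y*z^2 - x^2*z - y^2*z + z
next, trace(b a b a b a) = trace(a b) trace(a b a b) - trace(a^-1 b^-1)  (split on a) = z^3 - 3*z
trace(b a b a b) = trace(b) trace(a b a b) - trace(a b a)  (reduce the b square) = y*z^2 - x*z - y
and trace(b a^2 b a b a) = trace(a) trace(b a b a b a) - trace(b a b a b)  (reduce the a square) = x*z^3 - y*z^2 - 2*x*z + y
trace(a b a^-1 b a^2 b) = trace(b a^2 b a b) trace(a) - trace(b a^2 b a b a)  (eliminate a^-1) = x^2*y*z^2 - x^3*z - x*y^2*z - x*z^3 + y*z^2 + 3*x*z - y
trace(a b^-1 a b a^-1 b a) = trace(a b a^-1 b a^2) trace(b) - trace(a b a^-1 b a^2 b)  (eliminate b^-1) = x^3*y^2*z - x^4*y - x^2*y^3 - 2*x^2*y*z^2 + x^3*z + x*y^2*z + x*z^3 + 4*x^2*y - 3*x*z - y
trace(b^2 a b) = trace(b) trace(b a b) - trace(b a)  (reduce the b square) = y^2*z - x*y - z
and trace(b a b a^2 b) = trace(a) trace(b^2 a b a) - trace(b^2 a b)  (reduce the a square) = x*y*z^2 - x^2*z - y^2*z + z
and trace(a b a^-1 b a b a) = trace(b a b a^2 b) trace(a) - trace(b a b a^2 b a)  (eliminate a^-1) = x^2*y*z^2 - x^3*z - x*y^2*z - x*z^3 + y*z^2 + 3*x*z - y
and trace(b a b a b a b) = trace(b) trace(a b a b a b) - trace(a b a b a)  (reduce the b square) = y*z^3 - x*z^2 - 2*y*z + x
next, trace(b a b a b a b a) = trace(b a b a b a) trace(b a) - trace(a b a b)  (split on b) = z^4 - 4*z^2 + 2
trace(a b a^-1 b a b a b) = trace(b a b a b a b) trace(a) - trace(b a b a b a b a)  (eliminate a^-1) = x*y*z^3 - x^2*z^2 - z^4 - 2*x*y*z + x^2 + 4*z^2 - 2
and trace(a b^-1 a b a^-1 b a b) = trace(a b a^-1 b a b a) trace(b) - trace(a b a^-1 b a b a b)  (eliminate b^-1) = x^2*y^2*z^2 - x^3*y*z - x*y^3*z - 2*x*y*z^3 + x^2*z^2 + y^2*z^2 + z^4 + 5*x*y*z - x^2 - y^2 - 4*z^2 + 2
and trace(a b^-1 a b^-1 a b a^-1 b) = trace(a b^-1 a b a^-1 b a) trace(b) - trace(a b^-1 a b a^-1 b a b)  (eliminate b^-1) = x^3*y^3*z - x^4*y^2 - x^2*y^4 - 3*x^2*y^2*z^2 + 2*x^3*y*z + 2*x*y^3*z + 3*x*y*z^3 + 4*x^2*y^2 - x^2*z^2 - y^2*z^2 - z^4 - 8*x*y*z + x^2 + 4*z^2 - 2
next, trace(b^-1 a b^-1 a b a^-1 b^-1 a) = trace(a b^-1 a b^-1 a b a^-1) trace(b) - trace(a b^-1 a b^-1 a b a^-1 b)  (eliminate b^-1) = -x^3*y^3*z + x^4*y^2 + x^2*y^4 + 3*x^2*y^2*z^2 - 2*x^3*y*z - 2*x*y^3*z - 3*x*y*z^3 - 3*x^2*y^2 + x^2*z^2 + y^2*z^2 + z^4 + 7*x*y*z - x^2 - y^2 - 4*z^2 + 2
and trace(a^3 b a) = trace(a) trace(a^2 b a) - trace(a^2 b)  (reduce the a square) = x^3*z - x^2*y - 2*x*z + y
next, trace(b^-1 a^3 b a) = trace(a^3 b a) trace(b) - trace(a^3 b a b)  (eliminate b^-1) = x^3*y*z - x^2*y^2 - x^2*z^2 - x*y*z + x^2 + y^2 + z^2 - 2
and trace(a b a^-1 b^-1 a^2) = trace(b^-1 a^3 b) trace(a) - trace(b^-1 a^3 b a)  (eliminate a^-1) = -x^3*y*z + x^4 + x^2*y^2 + x^2*z^2 + x*y*z - 4*x^2 - y^2 - z^2 + 2
and trace(a b a^-1 b^-1 a^2 b) = trace(a^2 b a b a^-1) trace(b) - trace(a^2 b a b a^-1 b)  (eliminate b^-1) = -x^2*y*z^2 + x^3*z + x*y^2*z + x*z^3 - 3*x*z - y
trace(a b^-1 a b a^-1 b^-1 a) = trace(a b a^-1 b^-1 a^2) trace(b) - trace(a b a^-1 b^-1 a^2 b)  (eliminate b^-1) = -x^3*y^2*z + x^4*y + x^2*y^3 + 2*x^2*y*z^2 - x^3*z - x*z^3 - 4*x^2*y - y^3 - y*z^2 + 3*x*z + 3*y
and trace(a b^-1 a b a^-1 b^-1 a b^-2) = trace(b^-1 a b^-1 a b a^-1 b^-1 a) trace(b) - trace(b^-1 a b^-1 a b a^-1 b^-1 a b)  (eliminate b^-1) = -x^3*y^4*z + x^4*y^3 + x^2*y^5 + 3*x^2*y^3*z^2 - x^3*y^2*z - 2*x*y^4*z - 3*x*y^2*z^3 - x^4*y - 4*x^2*y^3 - x^2*y*z^2 + y^3*z^2 + y*z^4 + x^3*z + 7*x*y^2*z + x*z^3 + 3*x^2*y - 3*y*z^2 - 3*x*z - y

-x^3*y^4*z + x^4*y^3 + x^2*y^5 + 3*x^2*y^3*z^2 - x^3*y^2*z - 2*x*y^4*z - 3*x*y^2*z^3 - x^4*y - 4*x^2*y^3 - x^2*y*z^2 + y^3*z^2 + y*z^4 + x^3*z + 7*x*y^2*z + x*z^3 + 3*x^2*y - 3*y*z^2 - 3*x*z - y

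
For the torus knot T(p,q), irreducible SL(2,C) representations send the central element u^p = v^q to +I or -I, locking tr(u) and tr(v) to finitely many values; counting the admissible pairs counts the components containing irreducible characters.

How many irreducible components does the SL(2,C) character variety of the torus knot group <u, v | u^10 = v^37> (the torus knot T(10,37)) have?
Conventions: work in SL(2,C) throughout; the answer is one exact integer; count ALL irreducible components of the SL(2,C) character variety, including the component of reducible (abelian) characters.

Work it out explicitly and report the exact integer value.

In the torus knot group T(10,37), u^10 = v^37 is central, so an irreducible representation sends it to +I or -I (Schur).
On an irreducible component, tr(u) is locked at 2*cos(pi*alpha/10) for some alpha in 1..9, and tr(v) at 2*cos(pi*beta/37) for some beta in 1..36.
Consistency of u^10 = (-1)^alpha I with v^37 = (-1)^beta I forces alpha = beta (mod 2).
Enumerate parity-matched pairs: 5*18 odd-odd plus 4*18 even-even gives 162.
components with irreducible characters: 162; plus the single component of reducible (abelian) characters: total 163.

163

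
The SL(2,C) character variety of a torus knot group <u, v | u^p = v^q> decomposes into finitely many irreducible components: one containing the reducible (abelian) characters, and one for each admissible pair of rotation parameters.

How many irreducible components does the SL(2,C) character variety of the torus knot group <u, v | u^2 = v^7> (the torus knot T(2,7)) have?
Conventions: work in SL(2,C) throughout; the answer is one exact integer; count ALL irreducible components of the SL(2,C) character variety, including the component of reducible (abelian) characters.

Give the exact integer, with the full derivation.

4

Gamma = < u, v | u^2 = v^7 > (torus knot T(2,7)); the central element u^2 = v^7 acts as +I or -I in any irreducible SL(2,C) representation.
This locks tr(u) to 2*cos(pi*alpha/2), alpha in 1..1, and tr(v) to 2*cos(pi*beta/7), beta in 1..6, on each component of irreducible characters.
Consistency of u^2 = (-1)^alpha I with v^7 = (-1)^beta I forces alpha = beta (mod 2).
Enumerate parity-matched pairs: 1*3 odd-odd plus 0*3 even-even gives 3.
Total: 3 irreducible-character components + 1 reducible (abelian) component = 4.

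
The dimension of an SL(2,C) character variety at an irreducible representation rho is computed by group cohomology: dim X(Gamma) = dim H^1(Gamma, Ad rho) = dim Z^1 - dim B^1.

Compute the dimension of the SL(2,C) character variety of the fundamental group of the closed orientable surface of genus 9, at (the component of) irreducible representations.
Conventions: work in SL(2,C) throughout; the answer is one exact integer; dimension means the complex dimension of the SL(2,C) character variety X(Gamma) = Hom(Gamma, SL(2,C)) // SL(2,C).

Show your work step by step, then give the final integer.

48

Gamma = pi_1(Sigma_9) = < a_1, b_1, ..., a_9, b_9 | prod [a_i, b_i] > has 2g = 18 generators and 1 relator.
A cocycle assigns one sl_2 vector per generator subject to the relator condition d_2(z) = 0: dim of the unconstrained space is 3*2g = 54.
At an irreducible rho, H^2 = coker(d_2) vanishes (Poincare duality: H^2 is dual to H^0 = invariants = 0), so d_2 is surjective onto sl_2 and dim Z^1 = 54 - 3 = 51.
As always at irreducible rho, dim B^1 = 3.
Hence dim X = 51 - 3 = 48.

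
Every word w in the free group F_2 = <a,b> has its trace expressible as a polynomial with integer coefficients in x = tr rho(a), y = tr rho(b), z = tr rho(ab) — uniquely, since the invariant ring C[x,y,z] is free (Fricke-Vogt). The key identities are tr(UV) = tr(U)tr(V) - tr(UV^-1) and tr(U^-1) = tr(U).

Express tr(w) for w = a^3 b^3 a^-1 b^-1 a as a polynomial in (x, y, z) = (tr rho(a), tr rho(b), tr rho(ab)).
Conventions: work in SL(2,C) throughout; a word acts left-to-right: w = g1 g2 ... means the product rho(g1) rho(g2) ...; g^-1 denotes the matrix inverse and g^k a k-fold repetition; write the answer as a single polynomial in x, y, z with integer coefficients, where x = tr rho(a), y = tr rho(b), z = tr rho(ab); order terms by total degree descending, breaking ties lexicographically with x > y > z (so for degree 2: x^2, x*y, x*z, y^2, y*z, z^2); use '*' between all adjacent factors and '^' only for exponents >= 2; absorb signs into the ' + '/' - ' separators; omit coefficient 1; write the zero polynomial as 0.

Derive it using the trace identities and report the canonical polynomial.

tr(a^2 b) = tr(a) tr(b a) - tr(b)  (reduce the a square) = x*z - y
tr(a^2) = tr(a) tr(a) - tr(1)  (reduce the a square) = x^2 - 2
tr(b^2 a^2) = tr(b) tr(a^2 b) - tr(a^2)  (reduce the b square) = x*y*z - x^2 - y^2 + 2
tr(b^2 a) = tr(b) tr(a b) - tr(a)  (reduce the b square) = y*z - x
tr(a^3 b^2) = tr(a) tr(b^2 a^2) - tr(b^2 a)  (reduce the a square) = x^2*y*z - x^3 - x*y^2 - y*z + 3*x
tr(a^3 b) = tr(a) tr(b a^2) - tr(b a)  (reduce the a square) = x^2*z - x*y - z
tr(a^3 b^3) = tr(b) tr(a^3 b^2) - tr(a^3 b)  (reduce the b square) = x^2*y^2*z - x^3*y - x*y^3 - x^2*z - y^2*z + 4*x*y + z
tr(b^3 a) = tr(b) tr(a b^2) - tr(a b)  (reduce the b square) = y^2*z - x*y - z
tr(b^2) = tr(b) tr(b) - tr(1)  (reduce the b square) = y^2 - 2
tr(b^3) = tr(b) tr(b^2) - tr(b)  (reduce the b square) = y^3 - 3*y
tr(a b^3 a) = tr(a) tr(b^3 a) - tr(b^3)  (reduce the a square) = x*y^2*z - x^2*y - y^3 - x*z + 3*y
tr(b a^4 b^2) = tr(a) tr(a b^3 a^2) - tr(a b^3 a)  (reduce the a square) = x^3*y^2*z - x^4*y - x^2*y^3 - x^3*z - 2*x*y^2*z + 5*x^2*y + y^3 + 2*x*z - 3*y
tr(a^4 b) = tr(a) tr(b a^3) - tr(b a^2)  (reduce the a square) = x^3*z - x^2*y - 2*x*z + y
tr(a^3) = tr(a) tr(a^2) - tr(a)  (reduce the a square) = x^3 - 3*x
tr(a^4) = tr(a) tr(a^3) - tr(a^2)  (reduce the a square) = x^4 - 4*x^2 + 2
tr(b a^4 b) = tr(b) tr(a^4 b) - tr(a^4)  (reduce the b square) = x^3*y*z - x^4 - x^2*y^2 - 2*x*y*z + 4*x^2 + y^2 - 2
tr(b a^4 b^3) = tr(b) tr(b a^4 b^2) - tr(b a^4 b)  (reduce the b square) = x^3*y^3*z - x^4*y^2 - x^2*y^4 - 2*x^3*y*z - 2*x*y^3*z + x^4 + 6*x^2*y^2 + y^4 + 4*x*y*z - 4*x^2 - 4*y^2 + 2
tr(b a b a) = tr(b a) tr(b a) - tr(1)  (split on b) = z^2 - 2
tr(a b a b a) = tr(a) tr(b a b a) - tr(b a b)  (reduce the a square) = x*z^2 - y*z - x
tr(a b a^3 b) = tr(a) tr(a b a b a) - tr(a b a b)  (reduce the a square) = x^2*z^2 - x*y*z - x^2 - z^2 + 2
tr(a b a^3 b^2) = tr(b) tr(a b a^3 b) - tr(a b a^3)  (reduce the b square) = x^2*y*z^2 - x^3*z - x*y^2*z - y*z^2 + 2*x*z + y
tr(a b^3 a b a^2) = tr(b) tr(a b a^3 b^2) - tr(a b a^3 b)  (reduce the b square) = x^2*y^2*z^2 - x^3*y*z - x*y^3*z - x^2*z^2 - y^2*z^2 + 3*x*y*z + x^2 + y^2 + z^2 - 2
tr(a b a b^2) = tr(b) tr(a b a b) - tr(a b a)  (reduce the b square) = y*z^2 - x*z - y
tr(b^3 a b a) = tr(b) tr(a b a b^2) - tr(a b a b)  (reduce the b square) = y^2*z^2 - x*y*z - y^2 - z^2 + 2
tr(b^3 a b) = tr(b) tr(b a b^2) - tr(b a b)  (reduce the b square) = y^3*z - x*y^2 - 2*y*z + x
tr(a b^3 a b a) = tr(a) tr(b^3 a b a) - tr(b^3 a b)  (reduce the a square) = x*y^2*z^2 - x^2*y*z - y^3*z - x*z^2 + 2*y*z + x
tr(b a^4 b^3 a) = tr(a) tr(a b^3 a b a^2) - tr(a b^3 a b a)  (reduce the a square) = x^3*y^2*z^2 - x^4*y*z - x^2*y^3*z - x^3*z^2 - 2*x*y^2*z^2 + 4*x^2*y*z + y^3*z + x^3 + x*y^2 + 2*x*z^2 - 2*y*z - 3*x
tr(a^4 b^3 a^-1 b) = tr(b a^4 b^3) tr(a) - tr(b a^4 b^3 a)  (eliminate a^-1) = x^4*y^3*z - x^5*y^2 - x^3*y^4 - x^3*y^2*z^2 - x^4*y*z - x^2*y^3*z + x^5 + 6*x^3*y^2 + x^3*z^2 + x*y^4 + 2*x*y^2*z^2 - y^3*z - 5*x^3 - 5*x*y^2 - 2*x*z^2 + 2*y*z + 5*x
tr(a^3 b^3 a^-1 b^-1 a) = tr(a^4 b^3 a^-1) tr(b) - tr(a^4 b^3 a^-1 b)  (eliminate b^-1) = -x^4*y^3*z + x^5*y^2 + x^3*y^4 + x^3*y^2*z^2 + x^4*y*z + 2*x^2*y^3*z - x^5 - 7*x^3*y^2 - x^3*z^2 - 2*x*y^4 - 2*x*y^2*z^2 - x^2*y*z + 5*x^3 + 9*x*y^2 + 2*x*z^2 - y*z - 5*x

-x^4*y^3*z + x^5*y^2 + x^3*y^4 + x^3*y^2*z^2 + x^4*y*z + 2*x^2*y^3*z - x^5 - 7*x^3*y^2 - x^3*z^2 - 2*x*y^4 - 2*x*y^2*z^2 - x^2*y*z + 5*x^3 + 9*x*y^2 + 2*x*z^2 - y*z - 5*x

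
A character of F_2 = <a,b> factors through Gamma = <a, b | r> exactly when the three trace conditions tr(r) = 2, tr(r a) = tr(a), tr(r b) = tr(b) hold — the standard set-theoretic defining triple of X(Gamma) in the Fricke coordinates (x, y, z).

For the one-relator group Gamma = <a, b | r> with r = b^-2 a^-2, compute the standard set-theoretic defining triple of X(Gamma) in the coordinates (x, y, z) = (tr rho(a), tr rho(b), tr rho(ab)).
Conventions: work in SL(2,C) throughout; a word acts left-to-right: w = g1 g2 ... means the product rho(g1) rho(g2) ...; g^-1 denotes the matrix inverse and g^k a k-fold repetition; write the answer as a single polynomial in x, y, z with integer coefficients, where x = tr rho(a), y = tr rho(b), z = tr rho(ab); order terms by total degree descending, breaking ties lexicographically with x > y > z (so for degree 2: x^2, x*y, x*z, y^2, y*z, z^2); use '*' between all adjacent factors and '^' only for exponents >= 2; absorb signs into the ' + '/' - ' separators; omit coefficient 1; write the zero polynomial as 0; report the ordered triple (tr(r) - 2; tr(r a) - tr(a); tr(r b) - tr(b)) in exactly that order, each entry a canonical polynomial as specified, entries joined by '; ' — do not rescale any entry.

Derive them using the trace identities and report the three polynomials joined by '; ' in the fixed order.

tr(a^-1) = tr(a) = x
apply: tr(a^-2) = tr(a^-1)*tr(a) - tr(1) = x^2 - 2
apply: tr(b a^-1) = tr(b)*tr(a) - tr(b a) = x*y - z
tr(a^-2 b) = tr(b a^-1)*tr(a) - tr(b) = x^2*y - x*z - y
use: tr(b^-1 a^-2) = tr(a^-2)*tr(b) - tr(a^-2 b) = x*z - y
tr(b^-2 a^-2) = tr(b^-1 a^-2)*tr(b) - tr(b^-1 a^-2 b) = x*y*z - x^2 - y^2 + 2
tr(b^-2) = tr(b^-1)*tr(b) - tr(1)   [inverse elimination on b] = y^2 - 2
tr(b^-2 a) = tr(b^-1 a)*tr(b) - tr(b^-1 a b)   [inverse elimination on b] = x*y^2 - y*z - x
apply: tr(b^-2 a^-1) = tr(b^-2)*tr(a) - tr(b^-2 a)   [inverse elimination on a] = y*z - x
assemble the triple (tr(r) - 2; tr(r a) - x; tr(r b) - y)

x*y*z - x^2 - y^2; y*z - 2*x; x*z - 2*y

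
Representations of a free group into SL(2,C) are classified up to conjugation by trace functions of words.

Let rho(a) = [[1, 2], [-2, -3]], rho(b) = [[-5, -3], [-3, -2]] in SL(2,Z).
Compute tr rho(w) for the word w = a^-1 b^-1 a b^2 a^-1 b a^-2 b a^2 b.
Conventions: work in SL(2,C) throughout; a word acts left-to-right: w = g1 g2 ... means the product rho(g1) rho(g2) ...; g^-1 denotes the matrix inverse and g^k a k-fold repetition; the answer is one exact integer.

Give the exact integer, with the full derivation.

336307

rho(a^-1) = [[-3, -2], [2, 1]]
... * rho(b^-1) = [[-2, 3], [3, -5]]  ->  [[0, 1], [-1, 1]]
... * rho(a) = [[1, 2], [-2, -3]]  ->  [[-2, -3], [-3, -5]]
... * rho(b) = [[-5, -3], [-3, -2]]  ->  [[19, 12], [30, 19]]
... * rho(b) = [[-5, -3], [-3, -2]]  ->  [[-131, -81], [-207, -128]]
... * rho(a^-1) = [[-3, -2], [2, 1]]  ->  [[231, 181], [365, 286]]
... * rho(b) = [[-5, -3], [-3, -2]]  ->  [[-1698, -1055], [-2683, -1667]]
... * rho(a^-1) = [[-3, -2], [2, 1]]  ->  [[2984, 2341], [4715, 3699]]
... * rho(a^-1) = [[-3, -2], [2, 1]]  ->  [[-4270, -3627], [-6747, -5731]]
... * rho(b) = [[-5, -3], [-3, -2]]  ->  [[32231, 20064], [50928, 31703]]
... * rho(a) = [[1, 2], [-2, -3]]  ->  [[-7897, 4270], [-12478, 6747]]
... * rho(a) = [[1, 2], [-2, -3]]  ->  [[-16437, -28604], [-25972, -45197]]
... * rho(b) = [[-5, -3], [-3, -2]]  ->  [[167997, 106519], [265451, 168310]]
tr = 167997 + 168310 = 336307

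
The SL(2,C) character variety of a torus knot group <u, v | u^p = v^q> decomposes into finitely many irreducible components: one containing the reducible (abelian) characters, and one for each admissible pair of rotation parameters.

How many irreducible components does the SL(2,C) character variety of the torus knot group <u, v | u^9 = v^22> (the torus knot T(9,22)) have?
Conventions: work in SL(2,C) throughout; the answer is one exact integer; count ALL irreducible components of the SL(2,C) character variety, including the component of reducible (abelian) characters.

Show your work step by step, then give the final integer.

85

In the torus knot group T(9,22), u^9 = v^22 is central, so an irreducible representation sends it to +I or -I (Schur).
On an irreducible component, tr(u) is locked at 2*cos(pi*alpha/9) for some alpha in 1..8, and tr(v) at 2*cos(pi*beta/22) for some beta in 1..21.
Consistency of u^9 = (-1)^alpha I with v^22 = (-1)^beta I forces alpha = beta (mod 2).
count pairs: odd alpha (4 choices) x odd beta (11), plus even alpha (4) x even beta (10): 4*11 + 4*10 = 84.
components with irreducible characters: 84; plus the single component of reducible (abelian) characters: total 85.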